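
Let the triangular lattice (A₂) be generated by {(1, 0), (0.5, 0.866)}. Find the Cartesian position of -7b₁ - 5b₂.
(-9.5, -4.33)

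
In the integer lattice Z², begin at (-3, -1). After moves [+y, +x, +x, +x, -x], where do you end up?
(-1, 0)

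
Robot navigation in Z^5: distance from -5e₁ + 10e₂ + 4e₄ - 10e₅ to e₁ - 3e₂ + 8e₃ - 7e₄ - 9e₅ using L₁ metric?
39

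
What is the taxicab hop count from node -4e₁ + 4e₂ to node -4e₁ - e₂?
5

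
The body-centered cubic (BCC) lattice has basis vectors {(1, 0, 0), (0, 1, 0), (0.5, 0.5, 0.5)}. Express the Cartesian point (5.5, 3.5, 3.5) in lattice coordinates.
2b₁ + 7b₃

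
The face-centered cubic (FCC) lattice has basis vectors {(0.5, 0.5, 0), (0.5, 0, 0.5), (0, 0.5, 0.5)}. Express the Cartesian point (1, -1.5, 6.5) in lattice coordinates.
-7b₁ + 9b₂ + 4b₃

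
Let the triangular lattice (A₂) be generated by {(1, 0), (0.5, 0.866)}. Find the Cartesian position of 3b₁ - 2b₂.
(2, -1.732)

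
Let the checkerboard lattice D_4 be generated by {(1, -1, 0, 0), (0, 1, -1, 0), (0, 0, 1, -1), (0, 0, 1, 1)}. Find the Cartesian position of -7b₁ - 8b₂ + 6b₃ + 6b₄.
(-7, -1, 20, 0)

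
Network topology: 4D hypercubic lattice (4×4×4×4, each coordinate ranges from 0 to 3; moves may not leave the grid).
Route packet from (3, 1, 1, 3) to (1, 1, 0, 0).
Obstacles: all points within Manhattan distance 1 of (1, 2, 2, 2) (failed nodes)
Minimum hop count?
6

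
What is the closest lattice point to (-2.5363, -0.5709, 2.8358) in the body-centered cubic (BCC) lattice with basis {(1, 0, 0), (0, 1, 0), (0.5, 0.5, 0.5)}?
(-2.5, -0.5, 2.5)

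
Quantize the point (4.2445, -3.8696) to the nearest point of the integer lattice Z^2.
(4, -4)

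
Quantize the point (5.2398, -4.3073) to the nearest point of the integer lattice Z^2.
(5, -4)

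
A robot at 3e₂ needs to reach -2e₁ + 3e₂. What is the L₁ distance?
2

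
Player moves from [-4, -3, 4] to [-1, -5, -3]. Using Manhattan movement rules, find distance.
12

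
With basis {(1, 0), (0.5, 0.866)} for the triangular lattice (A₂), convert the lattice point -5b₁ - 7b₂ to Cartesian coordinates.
(-8.5, -6.062)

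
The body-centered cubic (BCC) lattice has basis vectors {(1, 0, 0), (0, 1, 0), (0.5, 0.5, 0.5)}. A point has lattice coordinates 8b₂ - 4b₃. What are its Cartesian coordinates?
(-2, 6, -2)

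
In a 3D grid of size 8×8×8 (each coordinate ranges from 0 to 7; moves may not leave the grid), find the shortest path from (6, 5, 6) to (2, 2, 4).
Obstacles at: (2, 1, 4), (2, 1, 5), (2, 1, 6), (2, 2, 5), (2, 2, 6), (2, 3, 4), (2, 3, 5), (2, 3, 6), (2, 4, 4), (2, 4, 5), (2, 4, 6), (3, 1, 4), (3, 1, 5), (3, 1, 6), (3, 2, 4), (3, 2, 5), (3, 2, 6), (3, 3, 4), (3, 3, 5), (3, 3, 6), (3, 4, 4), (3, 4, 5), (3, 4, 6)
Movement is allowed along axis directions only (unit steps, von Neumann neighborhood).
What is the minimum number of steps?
11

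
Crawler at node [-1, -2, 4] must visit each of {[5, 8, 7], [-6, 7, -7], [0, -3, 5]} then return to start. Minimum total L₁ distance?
72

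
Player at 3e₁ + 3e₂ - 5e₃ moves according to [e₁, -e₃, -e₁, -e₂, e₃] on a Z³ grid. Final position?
(3, 2, -5)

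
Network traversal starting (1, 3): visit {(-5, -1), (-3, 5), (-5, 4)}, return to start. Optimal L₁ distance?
24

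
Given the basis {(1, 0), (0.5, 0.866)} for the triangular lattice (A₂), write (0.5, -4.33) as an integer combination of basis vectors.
3b₁ - 5b₂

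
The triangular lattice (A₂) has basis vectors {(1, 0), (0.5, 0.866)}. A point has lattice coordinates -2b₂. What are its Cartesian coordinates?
(-1, -1.732)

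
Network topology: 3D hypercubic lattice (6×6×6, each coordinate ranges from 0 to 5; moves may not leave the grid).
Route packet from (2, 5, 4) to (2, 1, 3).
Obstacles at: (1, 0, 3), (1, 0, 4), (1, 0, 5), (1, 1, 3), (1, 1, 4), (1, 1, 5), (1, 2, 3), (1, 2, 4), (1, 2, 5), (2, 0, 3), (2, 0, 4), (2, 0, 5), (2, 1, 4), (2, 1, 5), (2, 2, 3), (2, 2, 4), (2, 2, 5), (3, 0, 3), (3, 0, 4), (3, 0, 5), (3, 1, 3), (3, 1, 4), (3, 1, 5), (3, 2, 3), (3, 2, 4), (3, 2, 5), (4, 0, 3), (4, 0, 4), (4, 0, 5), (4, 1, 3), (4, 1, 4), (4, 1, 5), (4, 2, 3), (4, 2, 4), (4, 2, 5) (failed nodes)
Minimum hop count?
7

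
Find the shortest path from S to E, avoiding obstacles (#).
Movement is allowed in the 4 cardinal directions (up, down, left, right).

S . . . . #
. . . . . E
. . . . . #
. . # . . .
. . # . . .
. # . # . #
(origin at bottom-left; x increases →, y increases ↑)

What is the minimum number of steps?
6
(one shortest path: (0, 5) → (1, 5) → (2, 5) → (3, 5) → (4, 5) → (4, 4) → (5, 4))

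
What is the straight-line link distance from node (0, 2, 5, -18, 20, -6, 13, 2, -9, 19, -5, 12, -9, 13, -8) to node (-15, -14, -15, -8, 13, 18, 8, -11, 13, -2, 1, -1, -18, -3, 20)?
63.6475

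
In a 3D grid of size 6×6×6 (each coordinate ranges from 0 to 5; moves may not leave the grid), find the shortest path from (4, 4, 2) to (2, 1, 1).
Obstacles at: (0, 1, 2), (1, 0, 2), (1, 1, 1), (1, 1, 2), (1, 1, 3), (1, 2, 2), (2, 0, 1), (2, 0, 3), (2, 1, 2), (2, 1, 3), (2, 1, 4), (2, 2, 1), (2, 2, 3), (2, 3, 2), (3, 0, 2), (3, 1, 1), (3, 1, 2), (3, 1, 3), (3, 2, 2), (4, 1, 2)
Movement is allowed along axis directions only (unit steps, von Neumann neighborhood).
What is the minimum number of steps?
8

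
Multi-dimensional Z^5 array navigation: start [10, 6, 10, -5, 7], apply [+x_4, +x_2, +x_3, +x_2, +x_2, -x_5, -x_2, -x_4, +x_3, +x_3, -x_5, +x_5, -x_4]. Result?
(10, 8, 13, -6, 6)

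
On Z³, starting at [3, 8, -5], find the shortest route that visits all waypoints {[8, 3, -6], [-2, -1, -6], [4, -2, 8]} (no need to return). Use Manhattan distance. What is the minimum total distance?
46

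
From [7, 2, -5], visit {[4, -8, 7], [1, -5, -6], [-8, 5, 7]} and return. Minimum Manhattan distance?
88
(one optimal route: (7, 2, -5) → (1, -5, -6) → (4, -8, 7) → (-8, 5, 7) → (7, 2, -5))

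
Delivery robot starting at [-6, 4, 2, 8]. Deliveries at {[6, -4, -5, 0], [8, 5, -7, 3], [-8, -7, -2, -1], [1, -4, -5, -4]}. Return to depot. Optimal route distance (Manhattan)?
98
(one optimal route: (-6, 4, 2, 8) → (8, 5, -7, 3) → (6, -4, -5, 0) → (1, -4, -5, -4) → (-8, -7, -2, -1) → (-6, 4, 2, 8))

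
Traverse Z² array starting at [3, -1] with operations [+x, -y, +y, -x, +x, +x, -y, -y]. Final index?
(5, -3)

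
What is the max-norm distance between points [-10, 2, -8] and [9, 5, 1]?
19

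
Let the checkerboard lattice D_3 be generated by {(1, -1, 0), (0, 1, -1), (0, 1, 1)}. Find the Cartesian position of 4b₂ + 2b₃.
(0, 6, -2)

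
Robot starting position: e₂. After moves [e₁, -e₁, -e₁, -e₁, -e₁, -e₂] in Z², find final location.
(-3, 0)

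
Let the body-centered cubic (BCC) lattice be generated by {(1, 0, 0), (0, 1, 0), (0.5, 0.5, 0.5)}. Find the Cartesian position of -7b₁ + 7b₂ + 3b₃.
(-5.5, 8.5, 1.5)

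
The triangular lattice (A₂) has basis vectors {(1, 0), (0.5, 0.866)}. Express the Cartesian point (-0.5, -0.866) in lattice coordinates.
-b₂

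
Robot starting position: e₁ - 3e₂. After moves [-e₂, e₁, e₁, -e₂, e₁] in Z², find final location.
(4, -5)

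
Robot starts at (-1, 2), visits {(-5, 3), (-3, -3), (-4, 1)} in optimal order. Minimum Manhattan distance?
13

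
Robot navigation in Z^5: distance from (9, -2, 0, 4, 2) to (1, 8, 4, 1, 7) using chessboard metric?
10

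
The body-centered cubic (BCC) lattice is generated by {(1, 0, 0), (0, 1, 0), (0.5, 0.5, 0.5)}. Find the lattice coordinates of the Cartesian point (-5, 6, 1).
-6b₁ + 5b₂ + 2b₃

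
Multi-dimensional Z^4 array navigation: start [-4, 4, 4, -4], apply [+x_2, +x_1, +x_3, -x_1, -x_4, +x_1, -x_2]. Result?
(-3, 4, 5, -5)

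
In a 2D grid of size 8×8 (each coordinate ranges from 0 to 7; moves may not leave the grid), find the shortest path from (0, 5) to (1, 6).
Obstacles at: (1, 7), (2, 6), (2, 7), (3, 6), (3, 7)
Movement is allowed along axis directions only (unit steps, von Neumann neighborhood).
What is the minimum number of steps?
2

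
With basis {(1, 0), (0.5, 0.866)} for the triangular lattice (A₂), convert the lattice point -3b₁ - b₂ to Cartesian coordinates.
(-3.5, -0.866)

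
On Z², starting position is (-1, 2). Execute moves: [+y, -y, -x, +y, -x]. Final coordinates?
(-3, 3)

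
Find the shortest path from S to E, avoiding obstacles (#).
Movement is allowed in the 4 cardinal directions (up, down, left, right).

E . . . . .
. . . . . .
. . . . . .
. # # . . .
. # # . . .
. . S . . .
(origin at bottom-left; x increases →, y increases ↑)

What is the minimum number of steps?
7
(one shortest path: (2, 0) → (1, 0) → (0, 0) → (0, 1) → (0, 2) → (0, 3) → (0, 4) → (0, 5))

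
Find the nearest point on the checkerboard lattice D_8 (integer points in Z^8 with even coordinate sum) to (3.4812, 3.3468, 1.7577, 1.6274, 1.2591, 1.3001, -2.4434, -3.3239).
(4, 3, 2, 2, 1, 1, -2, -3)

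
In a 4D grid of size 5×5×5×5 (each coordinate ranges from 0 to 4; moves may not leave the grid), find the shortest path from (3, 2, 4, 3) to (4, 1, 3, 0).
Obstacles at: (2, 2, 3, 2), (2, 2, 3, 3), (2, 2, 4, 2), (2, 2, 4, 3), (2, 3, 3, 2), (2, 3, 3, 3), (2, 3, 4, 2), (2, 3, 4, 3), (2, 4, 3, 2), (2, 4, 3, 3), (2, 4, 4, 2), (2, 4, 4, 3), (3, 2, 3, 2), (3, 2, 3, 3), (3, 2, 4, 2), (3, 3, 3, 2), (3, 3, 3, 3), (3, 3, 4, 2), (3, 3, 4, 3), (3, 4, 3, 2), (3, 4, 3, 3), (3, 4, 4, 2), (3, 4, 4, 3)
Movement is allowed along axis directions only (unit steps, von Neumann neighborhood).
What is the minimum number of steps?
6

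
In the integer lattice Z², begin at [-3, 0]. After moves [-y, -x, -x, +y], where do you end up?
(-5, 0)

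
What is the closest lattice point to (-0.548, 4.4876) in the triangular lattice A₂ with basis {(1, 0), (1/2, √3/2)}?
(-0.5, 4.33)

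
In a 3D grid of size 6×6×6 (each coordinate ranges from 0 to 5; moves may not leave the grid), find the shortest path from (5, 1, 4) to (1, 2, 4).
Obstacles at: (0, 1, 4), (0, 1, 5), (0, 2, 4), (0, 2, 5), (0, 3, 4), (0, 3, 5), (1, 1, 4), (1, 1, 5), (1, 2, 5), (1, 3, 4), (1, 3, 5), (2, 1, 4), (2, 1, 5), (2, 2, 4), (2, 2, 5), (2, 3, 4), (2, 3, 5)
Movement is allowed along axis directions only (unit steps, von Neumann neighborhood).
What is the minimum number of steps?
7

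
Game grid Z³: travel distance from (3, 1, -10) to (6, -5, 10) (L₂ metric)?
21.095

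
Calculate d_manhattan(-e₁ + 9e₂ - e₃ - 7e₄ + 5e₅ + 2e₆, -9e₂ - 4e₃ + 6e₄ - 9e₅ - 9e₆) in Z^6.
60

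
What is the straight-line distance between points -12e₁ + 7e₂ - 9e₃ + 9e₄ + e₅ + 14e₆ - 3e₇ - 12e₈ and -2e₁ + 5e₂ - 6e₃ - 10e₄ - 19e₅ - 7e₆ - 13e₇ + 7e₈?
42.1426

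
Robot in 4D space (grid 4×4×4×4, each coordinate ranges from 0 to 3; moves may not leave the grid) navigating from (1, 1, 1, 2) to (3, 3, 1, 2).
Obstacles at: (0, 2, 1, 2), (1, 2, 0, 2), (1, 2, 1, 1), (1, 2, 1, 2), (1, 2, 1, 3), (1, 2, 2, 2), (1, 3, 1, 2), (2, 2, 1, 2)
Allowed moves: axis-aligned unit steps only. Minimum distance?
4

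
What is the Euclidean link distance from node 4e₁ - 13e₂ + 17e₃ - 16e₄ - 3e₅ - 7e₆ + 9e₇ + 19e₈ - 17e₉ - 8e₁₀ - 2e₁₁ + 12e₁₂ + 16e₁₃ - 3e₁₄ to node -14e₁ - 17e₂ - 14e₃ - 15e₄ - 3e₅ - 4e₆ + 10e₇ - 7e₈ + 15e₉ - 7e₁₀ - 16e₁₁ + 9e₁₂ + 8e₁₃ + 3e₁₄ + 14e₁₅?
59.279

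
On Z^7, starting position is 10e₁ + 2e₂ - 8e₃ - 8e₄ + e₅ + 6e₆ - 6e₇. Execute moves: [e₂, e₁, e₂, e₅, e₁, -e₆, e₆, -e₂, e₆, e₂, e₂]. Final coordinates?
(12, 5, -8, -8, 2, 7, -6)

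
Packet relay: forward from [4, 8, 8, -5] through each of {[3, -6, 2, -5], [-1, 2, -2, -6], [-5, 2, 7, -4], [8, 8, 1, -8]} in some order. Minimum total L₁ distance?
69
(one optimal route: (4, 8, 8, -5) → (8, 8, 1, -8) → (3, -6, 2, -5) → (-1, 2, -2, -6) → (-5, 2, 7, -4))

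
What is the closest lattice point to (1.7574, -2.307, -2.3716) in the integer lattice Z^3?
(2, -2, -2)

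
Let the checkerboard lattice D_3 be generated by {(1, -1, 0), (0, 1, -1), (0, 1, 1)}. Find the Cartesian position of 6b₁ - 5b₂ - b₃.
(6, -12, 4)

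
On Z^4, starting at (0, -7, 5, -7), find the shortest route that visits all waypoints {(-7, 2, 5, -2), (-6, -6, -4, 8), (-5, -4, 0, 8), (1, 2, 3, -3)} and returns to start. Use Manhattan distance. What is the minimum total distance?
88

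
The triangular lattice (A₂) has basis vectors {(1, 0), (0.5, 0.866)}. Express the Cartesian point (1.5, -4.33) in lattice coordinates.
4b₁ - 5b₂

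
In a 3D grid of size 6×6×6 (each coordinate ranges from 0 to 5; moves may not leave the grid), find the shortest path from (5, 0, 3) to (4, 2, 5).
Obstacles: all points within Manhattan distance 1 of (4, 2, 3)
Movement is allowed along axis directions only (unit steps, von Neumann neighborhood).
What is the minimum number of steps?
5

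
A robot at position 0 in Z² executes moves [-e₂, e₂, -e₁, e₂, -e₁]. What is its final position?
(-2, 1)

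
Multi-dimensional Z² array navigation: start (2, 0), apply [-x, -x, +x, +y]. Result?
(1, 1)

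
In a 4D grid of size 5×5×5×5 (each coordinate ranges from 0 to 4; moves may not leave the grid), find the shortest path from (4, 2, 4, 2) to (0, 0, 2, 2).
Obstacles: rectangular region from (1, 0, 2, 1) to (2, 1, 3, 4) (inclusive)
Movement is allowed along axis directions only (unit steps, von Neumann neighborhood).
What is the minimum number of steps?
8
(one shortest path: (4, 2, 4, 2) → (3, 2, 4, 2) → (2, 2, 4, 2) → (1, 2, 4, 2) → (0, 2, 4, 2) → (0, 1, 4, 2) → (0, 0, 4, 2) → (0, 0, 3, 2) → (0, 0, 2, 2))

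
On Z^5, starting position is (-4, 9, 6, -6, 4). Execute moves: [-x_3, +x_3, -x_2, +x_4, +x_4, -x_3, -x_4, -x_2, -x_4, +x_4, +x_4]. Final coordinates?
(-4, 7, 5, -4, 4)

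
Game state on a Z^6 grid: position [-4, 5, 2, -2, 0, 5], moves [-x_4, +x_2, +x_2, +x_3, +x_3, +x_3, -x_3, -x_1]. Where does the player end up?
(-5, 7, 4, -3, 0, 5)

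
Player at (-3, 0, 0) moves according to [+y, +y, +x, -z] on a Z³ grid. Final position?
(-2, 2, -1)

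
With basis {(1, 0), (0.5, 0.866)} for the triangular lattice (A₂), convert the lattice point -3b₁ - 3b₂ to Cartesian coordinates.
(-4.5, -2.598)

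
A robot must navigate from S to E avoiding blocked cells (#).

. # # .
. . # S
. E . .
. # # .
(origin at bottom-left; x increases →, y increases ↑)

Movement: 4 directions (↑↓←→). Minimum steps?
3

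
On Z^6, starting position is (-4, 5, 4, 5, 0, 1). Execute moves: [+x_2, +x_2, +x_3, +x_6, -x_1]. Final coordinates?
(-5, 7, 5, 5, 0, 2)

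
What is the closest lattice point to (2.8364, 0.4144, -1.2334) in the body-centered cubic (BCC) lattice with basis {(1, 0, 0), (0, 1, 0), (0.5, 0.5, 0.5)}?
(2.5, 0.5, -1.5)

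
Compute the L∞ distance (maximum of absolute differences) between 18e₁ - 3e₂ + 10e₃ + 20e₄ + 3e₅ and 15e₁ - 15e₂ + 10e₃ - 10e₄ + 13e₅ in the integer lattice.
30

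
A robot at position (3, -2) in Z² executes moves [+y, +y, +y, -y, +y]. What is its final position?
(3, 1)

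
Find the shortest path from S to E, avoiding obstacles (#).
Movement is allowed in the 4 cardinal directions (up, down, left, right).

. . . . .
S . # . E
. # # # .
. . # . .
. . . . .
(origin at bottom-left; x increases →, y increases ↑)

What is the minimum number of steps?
6
(one shortest path: (0, 3) → (1, 3) → (1, 4) → (2, 4) → (3, 4) → (4, 4) → (4, 3))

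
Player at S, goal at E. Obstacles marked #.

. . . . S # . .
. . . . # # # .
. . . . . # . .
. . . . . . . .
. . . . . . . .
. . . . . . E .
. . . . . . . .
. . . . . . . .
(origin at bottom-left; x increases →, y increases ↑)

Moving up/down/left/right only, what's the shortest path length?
9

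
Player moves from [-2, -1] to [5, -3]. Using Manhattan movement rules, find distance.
9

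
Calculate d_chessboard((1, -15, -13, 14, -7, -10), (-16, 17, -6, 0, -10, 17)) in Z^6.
32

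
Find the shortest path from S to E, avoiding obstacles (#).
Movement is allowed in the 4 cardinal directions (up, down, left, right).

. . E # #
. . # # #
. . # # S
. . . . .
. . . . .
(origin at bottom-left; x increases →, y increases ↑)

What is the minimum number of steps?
8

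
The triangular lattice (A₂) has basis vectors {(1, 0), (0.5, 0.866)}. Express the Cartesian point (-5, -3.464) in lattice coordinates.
-3b₁ - 4b₂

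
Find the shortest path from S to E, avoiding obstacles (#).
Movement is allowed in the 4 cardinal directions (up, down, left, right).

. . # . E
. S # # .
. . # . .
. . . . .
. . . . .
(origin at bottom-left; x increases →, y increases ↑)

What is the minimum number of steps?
8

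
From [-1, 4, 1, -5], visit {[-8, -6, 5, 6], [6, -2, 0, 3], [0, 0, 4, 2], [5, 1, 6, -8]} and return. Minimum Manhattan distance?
98
(one optimal route: (-1, 4, 1, -5) → (0, 0, 4, 2) → (-8, -6, 5, 6) → (6, -2, 0, 3) → (5, 1, 6, -8) → (-1, 4, 1, -5))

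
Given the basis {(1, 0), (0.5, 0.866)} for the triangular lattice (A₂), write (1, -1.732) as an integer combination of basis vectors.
2b₁ - 2b₂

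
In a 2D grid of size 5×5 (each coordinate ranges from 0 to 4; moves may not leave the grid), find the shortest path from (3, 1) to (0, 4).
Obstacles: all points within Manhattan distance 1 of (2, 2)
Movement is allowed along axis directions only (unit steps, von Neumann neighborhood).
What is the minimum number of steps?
8
(one shortest path: (3, 1) → (4, 1) → (4, 2) → (4, 3) → (3, 3) → (3, 4) → (2, 4) → (1, 4) → (0, 4))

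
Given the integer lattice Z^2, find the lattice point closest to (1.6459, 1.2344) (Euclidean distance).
(2, 1)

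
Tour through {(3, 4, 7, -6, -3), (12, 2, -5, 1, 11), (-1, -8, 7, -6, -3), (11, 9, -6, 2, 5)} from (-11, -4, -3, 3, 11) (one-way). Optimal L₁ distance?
107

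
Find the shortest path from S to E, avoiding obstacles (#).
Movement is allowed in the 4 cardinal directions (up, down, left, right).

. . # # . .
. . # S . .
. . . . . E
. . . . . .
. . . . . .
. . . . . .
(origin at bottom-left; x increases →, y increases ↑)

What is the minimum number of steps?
3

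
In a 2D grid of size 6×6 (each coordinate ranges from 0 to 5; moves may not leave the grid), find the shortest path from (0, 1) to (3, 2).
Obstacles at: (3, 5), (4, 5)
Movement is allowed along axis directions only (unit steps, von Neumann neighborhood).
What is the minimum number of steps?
4
(one shortest path: (0, 1) → (1, 1) → (2, 1) → (3, 1) → (3, 2))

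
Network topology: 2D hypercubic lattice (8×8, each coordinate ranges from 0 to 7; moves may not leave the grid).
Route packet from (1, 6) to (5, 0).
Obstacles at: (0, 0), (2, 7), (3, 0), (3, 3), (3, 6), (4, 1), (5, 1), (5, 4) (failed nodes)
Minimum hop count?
12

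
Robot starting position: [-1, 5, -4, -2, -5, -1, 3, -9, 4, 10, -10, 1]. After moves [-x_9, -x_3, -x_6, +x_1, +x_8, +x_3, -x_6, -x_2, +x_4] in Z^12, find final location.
(0, 4, -4, -1, -5, -3, 3, -8, 3, 10, -10, 1)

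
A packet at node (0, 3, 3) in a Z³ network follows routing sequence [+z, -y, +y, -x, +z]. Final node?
(-1, 3, 5)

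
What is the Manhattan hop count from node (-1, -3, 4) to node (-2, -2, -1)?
7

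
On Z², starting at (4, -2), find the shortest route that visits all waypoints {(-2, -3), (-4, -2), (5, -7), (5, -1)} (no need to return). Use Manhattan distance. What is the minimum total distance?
22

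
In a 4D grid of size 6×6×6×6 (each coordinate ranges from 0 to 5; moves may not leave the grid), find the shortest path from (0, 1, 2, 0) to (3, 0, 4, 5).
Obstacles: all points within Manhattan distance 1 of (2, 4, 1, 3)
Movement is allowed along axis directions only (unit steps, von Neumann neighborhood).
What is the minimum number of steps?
11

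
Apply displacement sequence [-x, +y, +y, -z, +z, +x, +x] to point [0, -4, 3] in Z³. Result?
(1, -2, 3)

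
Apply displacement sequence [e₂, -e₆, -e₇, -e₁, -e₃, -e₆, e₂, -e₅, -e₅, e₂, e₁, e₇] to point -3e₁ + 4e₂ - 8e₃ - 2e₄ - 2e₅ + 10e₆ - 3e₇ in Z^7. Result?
(-3, 7, -9, -2, -4, 8, -3)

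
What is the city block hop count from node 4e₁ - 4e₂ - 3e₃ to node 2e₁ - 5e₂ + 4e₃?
10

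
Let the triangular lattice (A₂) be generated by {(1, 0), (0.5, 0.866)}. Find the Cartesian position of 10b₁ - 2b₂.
(9, -1.732)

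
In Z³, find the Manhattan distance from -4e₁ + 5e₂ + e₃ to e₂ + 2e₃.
9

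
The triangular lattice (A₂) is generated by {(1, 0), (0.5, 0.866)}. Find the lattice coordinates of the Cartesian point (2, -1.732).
3b₁ - 2b₂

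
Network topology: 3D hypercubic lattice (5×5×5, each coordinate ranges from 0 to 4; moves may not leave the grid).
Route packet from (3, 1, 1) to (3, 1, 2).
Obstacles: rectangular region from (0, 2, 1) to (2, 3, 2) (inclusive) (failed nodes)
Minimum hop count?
1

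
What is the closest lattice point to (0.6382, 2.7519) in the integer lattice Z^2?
(1, 3)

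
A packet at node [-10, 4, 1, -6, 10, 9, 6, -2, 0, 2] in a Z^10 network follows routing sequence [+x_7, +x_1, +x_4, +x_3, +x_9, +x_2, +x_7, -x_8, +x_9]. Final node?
(-9, 5, 2, -5, 10, 9, 8, -3, 2, 2)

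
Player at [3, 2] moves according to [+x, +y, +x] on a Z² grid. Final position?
(5, 3)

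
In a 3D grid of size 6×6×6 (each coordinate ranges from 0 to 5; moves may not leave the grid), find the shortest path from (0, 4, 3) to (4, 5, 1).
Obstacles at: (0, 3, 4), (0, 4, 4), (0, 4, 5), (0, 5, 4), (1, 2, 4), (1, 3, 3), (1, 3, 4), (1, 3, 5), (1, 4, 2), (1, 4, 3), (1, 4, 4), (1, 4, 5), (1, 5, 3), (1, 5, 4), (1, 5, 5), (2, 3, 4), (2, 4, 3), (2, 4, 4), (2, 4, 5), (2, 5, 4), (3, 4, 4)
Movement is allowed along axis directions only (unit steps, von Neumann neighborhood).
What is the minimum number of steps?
7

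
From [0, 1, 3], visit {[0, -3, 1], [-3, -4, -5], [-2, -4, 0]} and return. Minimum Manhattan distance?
32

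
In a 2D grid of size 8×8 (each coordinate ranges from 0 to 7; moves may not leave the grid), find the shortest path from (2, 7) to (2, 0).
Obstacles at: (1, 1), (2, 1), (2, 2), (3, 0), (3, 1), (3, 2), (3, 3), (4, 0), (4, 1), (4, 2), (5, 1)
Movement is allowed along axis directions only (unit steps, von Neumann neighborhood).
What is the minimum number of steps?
11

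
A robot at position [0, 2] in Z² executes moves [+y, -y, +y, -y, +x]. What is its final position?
(1, 2)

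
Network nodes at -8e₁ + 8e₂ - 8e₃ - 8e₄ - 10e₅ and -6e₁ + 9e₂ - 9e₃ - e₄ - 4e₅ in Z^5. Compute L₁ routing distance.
17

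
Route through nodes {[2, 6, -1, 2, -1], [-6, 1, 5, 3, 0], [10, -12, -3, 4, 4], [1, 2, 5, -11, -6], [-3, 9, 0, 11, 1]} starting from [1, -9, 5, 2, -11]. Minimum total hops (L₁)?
137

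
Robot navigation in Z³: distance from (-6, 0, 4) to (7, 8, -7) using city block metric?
32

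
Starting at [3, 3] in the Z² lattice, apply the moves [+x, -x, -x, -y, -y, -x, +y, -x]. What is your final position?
(0, 2)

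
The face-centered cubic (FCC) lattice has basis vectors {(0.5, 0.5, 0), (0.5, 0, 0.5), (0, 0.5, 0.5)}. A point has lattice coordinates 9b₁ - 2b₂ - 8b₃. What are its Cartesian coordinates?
(3.5, 0.5, -5)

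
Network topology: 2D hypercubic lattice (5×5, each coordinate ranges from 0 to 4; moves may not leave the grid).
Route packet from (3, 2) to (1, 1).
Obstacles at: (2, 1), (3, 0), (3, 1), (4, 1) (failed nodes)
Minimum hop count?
3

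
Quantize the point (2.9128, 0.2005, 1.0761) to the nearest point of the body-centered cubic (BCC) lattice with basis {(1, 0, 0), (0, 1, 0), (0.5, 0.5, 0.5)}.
(3, 0, 1)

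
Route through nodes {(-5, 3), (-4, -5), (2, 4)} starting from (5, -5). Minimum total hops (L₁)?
26
(one optimal route: (5, -5) → (-4, -5) → (-5, 3) → (2, 4))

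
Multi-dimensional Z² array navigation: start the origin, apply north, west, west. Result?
(-2, 1)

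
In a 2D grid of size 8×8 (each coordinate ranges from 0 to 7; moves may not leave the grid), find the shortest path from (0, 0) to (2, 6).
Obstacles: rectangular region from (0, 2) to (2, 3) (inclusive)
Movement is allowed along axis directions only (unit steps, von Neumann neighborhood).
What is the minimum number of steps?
10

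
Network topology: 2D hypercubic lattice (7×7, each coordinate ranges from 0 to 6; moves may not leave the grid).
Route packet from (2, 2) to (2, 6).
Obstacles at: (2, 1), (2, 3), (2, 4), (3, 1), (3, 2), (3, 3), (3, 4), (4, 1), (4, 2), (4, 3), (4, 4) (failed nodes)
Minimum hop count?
6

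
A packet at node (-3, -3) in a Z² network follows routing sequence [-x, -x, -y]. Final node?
(-5, -4)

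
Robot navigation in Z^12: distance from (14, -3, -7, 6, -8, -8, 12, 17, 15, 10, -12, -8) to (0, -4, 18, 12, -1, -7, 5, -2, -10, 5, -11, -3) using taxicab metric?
116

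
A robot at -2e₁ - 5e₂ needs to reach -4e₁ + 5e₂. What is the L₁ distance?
12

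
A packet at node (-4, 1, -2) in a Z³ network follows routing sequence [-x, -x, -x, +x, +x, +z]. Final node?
(-5, 1, -1)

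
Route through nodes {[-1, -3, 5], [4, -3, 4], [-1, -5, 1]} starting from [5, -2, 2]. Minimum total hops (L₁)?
16
(one optimal route: (5, -2, 2) → (4, -3, 4) → (-1, -3, 5) → (-1, -5, 1))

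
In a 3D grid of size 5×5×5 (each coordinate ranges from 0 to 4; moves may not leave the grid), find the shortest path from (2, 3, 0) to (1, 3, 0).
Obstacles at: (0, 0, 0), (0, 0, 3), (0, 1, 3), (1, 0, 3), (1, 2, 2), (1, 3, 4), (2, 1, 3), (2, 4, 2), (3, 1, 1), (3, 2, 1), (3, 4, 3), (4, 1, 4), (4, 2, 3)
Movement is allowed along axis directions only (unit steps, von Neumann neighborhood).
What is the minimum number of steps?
1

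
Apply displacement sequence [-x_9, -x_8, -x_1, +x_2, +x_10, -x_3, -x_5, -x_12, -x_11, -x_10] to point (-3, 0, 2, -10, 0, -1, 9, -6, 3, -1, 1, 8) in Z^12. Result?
(-4, 1, 1, -10, -1, -1, 9, -7, 2, -1, 0, 7)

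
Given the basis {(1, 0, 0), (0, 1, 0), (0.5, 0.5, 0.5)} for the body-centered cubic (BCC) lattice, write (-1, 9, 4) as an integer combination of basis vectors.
-5b₁ + 5b₂ + 8b₃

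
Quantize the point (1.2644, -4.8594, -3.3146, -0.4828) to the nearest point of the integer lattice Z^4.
(1, -5, -3, 0)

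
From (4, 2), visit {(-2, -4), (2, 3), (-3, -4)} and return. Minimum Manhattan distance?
28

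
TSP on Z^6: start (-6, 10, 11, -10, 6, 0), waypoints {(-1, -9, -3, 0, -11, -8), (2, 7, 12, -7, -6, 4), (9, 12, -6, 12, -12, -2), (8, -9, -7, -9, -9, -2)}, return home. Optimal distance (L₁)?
242
(one optimal route: (-6, 10, 11, -10, 6, 0) → (-1, -9, -3, 0, -11, -8) → (8, -9, -7, -9, -9, -2) → (9, 12, -6, 12, -12, -2) → (2, 7, 12, -7, -6, 4) → (-6, 10, 11, -10, 6, 0))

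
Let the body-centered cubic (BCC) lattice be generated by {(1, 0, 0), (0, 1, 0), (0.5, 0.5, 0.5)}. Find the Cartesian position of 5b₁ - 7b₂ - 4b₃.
(3, -9, -2)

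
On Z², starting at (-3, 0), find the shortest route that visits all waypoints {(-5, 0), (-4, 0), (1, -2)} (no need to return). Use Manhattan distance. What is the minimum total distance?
10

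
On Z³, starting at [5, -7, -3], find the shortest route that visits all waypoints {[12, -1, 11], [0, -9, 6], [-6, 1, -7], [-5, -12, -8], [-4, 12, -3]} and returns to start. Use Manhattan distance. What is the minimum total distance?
134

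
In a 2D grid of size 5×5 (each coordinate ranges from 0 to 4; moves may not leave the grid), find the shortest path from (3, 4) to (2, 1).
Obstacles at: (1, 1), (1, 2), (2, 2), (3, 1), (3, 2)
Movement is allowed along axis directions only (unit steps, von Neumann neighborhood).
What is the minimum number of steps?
8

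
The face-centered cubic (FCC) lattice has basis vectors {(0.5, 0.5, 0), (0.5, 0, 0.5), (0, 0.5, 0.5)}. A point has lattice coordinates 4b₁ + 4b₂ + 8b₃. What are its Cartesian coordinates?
(4, 6, 6)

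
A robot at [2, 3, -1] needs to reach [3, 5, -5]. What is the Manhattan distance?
7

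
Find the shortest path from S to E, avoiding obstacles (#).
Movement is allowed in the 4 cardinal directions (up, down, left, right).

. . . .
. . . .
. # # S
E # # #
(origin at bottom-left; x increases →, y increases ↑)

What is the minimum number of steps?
6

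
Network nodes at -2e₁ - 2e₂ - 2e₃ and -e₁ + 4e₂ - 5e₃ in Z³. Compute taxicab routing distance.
10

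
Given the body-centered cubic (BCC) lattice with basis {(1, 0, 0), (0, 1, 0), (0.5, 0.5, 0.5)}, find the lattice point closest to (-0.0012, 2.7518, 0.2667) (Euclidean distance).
(0, 3, 0)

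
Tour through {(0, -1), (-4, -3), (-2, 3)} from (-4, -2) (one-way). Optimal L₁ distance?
13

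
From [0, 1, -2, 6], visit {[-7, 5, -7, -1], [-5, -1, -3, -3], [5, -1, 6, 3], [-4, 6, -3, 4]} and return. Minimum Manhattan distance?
82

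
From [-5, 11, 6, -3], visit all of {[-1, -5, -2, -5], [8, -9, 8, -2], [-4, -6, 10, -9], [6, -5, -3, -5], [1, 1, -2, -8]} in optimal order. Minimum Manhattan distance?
91
(one optimal route: (-5, 11, 6, -3) → (-4, -6, 10, -9) → (8, -9, 8, -2) → (6, -5, -3, -5) → (-1, -5, -2, -5) → (1, 1, -2, -8))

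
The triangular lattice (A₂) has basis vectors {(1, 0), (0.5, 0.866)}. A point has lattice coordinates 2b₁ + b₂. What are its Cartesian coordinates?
(2.5, 0.866)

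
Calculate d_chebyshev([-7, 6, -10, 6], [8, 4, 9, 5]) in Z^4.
19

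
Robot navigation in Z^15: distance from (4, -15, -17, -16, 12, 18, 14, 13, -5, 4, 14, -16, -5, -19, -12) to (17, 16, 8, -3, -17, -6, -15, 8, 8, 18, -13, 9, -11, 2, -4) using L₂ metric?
80.4177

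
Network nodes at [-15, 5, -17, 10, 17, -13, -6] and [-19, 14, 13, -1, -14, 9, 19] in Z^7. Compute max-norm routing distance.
31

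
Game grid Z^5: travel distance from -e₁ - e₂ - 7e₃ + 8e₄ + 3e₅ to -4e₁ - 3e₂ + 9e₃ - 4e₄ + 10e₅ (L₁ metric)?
40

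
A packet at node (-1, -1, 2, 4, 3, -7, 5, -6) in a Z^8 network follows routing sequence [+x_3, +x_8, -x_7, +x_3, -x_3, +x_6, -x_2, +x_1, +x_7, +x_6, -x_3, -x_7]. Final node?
(0, -2, 2, 4, 3, -5, 4, -5)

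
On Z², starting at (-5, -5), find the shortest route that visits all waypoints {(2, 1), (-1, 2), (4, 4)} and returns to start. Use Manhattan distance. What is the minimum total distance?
36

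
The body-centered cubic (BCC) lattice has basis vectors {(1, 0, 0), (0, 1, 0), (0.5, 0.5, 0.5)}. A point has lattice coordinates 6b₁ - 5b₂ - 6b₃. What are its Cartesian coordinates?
(3, -8, -3)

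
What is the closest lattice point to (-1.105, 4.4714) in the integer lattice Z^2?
(-1, 4)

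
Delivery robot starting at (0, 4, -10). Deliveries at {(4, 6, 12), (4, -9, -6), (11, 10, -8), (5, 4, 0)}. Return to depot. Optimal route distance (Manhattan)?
106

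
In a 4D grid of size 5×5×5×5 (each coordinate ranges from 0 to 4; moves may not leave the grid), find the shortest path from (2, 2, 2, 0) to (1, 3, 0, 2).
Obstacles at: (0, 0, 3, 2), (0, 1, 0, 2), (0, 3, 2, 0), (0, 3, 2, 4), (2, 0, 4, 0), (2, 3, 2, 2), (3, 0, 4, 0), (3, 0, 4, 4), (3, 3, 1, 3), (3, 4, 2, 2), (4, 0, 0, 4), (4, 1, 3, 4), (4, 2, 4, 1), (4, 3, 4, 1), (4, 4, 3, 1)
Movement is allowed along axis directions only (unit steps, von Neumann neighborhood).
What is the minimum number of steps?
6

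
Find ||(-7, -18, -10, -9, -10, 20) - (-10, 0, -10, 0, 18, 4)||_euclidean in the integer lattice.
38.1314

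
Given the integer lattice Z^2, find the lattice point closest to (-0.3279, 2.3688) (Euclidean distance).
(0, 2)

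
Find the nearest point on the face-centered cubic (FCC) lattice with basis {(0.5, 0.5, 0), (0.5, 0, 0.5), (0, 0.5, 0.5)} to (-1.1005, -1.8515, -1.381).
(-1, -1.5, -1.5)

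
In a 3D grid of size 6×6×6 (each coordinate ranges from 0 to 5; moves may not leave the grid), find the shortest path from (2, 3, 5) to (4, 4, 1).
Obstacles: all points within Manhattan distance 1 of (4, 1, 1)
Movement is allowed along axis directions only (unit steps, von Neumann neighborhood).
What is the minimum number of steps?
7
(one shortest path: (2, 3, 5) → (3, 3, 5) → (4, 3, 5) → (4, 4, 5) → (4, 4, 4) → (4, 4, 3) → (4, 4, 2) → (4, 4, 1))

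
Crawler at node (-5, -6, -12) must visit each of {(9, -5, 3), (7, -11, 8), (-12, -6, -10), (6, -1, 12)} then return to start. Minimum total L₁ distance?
112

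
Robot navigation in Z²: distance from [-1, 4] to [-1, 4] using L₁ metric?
0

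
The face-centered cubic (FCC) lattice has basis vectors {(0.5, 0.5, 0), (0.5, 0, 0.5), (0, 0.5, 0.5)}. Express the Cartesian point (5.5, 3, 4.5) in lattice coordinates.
4b₁ + 7b₂ + 2b₃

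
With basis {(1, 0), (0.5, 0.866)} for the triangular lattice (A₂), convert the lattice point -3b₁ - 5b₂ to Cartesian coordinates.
(-5.5, -4.33)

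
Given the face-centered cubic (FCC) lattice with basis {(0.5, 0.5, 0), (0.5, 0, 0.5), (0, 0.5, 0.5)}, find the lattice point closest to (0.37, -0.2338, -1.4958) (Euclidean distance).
(0.5, 0, -1.5)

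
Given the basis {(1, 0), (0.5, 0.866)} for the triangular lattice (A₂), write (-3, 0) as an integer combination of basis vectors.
-3b₁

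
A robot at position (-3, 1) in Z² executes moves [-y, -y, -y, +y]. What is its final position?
(-3, -1)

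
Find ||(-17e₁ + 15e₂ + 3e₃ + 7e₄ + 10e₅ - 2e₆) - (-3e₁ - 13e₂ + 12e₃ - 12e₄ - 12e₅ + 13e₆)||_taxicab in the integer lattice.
107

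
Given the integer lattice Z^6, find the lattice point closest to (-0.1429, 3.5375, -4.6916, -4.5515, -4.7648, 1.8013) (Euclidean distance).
(0, 4, -5, -5, -5, 2)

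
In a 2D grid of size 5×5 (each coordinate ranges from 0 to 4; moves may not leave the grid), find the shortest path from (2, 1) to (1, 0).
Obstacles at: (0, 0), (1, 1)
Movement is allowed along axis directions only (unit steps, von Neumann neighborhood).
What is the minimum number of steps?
2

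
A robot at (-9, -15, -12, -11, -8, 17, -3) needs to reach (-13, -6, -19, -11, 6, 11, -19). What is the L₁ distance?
56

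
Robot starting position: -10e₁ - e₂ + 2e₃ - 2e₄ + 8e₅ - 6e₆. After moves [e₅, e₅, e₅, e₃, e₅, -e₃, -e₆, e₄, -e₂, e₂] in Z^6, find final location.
(-10, -1, 2, -1, 12, -7)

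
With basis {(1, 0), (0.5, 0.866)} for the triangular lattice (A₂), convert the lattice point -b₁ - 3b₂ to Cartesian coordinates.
(-2.5, -2.598)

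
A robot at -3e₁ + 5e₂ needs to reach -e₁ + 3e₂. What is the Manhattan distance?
4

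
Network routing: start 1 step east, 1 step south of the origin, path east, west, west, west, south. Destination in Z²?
(-1, -2)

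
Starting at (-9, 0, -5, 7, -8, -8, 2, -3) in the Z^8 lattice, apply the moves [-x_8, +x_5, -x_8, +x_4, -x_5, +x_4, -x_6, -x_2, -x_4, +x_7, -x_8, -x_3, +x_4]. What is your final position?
(-9, -1, -6, 9, -8, -9, 3, -6)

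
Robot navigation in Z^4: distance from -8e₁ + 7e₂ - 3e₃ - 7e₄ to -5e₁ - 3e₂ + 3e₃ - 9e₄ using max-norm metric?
10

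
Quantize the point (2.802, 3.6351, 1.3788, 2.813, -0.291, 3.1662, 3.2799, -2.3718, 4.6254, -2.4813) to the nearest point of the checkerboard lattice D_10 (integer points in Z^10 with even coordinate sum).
(3, 4, 1, 3, 0, 3, 3, -2, 5, -2)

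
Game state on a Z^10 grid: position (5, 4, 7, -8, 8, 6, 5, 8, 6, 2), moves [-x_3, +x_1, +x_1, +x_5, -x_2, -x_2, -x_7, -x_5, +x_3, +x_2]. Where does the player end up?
(7, 3, 7, -8, 8, 6, 4, 8, 6, 2)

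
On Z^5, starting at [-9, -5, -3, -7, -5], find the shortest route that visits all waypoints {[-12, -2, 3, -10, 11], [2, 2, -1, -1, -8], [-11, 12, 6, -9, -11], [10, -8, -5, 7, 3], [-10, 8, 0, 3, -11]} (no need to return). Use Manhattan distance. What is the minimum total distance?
162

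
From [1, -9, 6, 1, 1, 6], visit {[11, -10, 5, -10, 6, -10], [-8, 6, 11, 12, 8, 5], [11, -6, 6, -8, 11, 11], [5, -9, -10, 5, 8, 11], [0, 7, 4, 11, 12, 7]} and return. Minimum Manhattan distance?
238
(one optimal route: (1, -9, 6, 1, 1, 6) → (11, -10, 5, -10, 6, -10) → (11, -6, 6, -8, 11, 11) → (5, -9, -10, 5, 8, 11) → (0, 7, 4, 11, 12, 7) → (-8, 6, 11, 12, 8, 5) → (1, -9, 6, 1, 1, 6))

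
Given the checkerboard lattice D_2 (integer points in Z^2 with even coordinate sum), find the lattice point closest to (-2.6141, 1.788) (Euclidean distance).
(-2, 2)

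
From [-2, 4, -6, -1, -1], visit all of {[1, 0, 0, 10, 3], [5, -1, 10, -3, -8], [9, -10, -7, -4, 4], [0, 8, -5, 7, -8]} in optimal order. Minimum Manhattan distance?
132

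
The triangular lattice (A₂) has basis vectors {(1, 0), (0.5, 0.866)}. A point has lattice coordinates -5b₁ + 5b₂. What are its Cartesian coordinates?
(-2.5, 4.33)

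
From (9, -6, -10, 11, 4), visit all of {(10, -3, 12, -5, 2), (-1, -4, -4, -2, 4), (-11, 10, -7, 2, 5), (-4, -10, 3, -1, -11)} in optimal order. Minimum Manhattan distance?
155
(one optimal route: (9, -6, -10, 11, 4) → (10, -3, 12, -5, 2) → (-4, -10, 3, -1, -11) → (-1, -4, -4, -2, 4) → (-11, 10, -7, 2, 5))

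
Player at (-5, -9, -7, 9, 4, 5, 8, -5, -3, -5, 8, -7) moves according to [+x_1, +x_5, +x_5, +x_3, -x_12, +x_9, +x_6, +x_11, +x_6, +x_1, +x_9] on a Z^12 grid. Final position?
(-3, -9, -6, 9, 6, 7, 8, -5, -1, -5, 9, -8)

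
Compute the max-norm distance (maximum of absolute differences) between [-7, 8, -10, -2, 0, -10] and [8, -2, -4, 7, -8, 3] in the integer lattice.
15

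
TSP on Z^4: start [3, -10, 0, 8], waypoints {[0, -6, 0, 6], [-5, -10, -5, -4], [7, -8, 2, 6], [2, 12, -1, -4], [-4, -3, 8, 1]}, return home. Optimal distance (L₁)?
134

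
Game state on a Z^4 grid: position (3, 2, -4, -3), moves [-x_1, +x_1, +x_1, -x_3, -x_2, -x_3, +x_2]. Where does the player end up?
(4, 2, -6, -3)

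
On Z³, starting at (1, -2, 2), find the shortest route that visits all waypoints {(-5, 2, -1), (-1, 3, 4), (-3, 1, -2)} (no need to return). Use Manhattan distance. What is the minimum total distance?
23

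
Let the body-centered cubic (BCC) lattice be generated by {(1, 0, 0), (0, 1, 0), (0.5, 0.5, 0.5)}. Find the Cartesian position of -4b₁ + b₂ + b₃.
(-3.5, 1.5, 0.5)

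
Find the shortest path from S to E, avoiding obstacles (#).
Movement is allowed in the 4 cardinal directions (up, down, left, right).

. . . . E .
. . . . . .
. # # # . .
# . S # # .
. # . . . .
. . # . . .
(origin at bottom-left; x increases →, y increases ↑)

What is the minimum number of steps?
9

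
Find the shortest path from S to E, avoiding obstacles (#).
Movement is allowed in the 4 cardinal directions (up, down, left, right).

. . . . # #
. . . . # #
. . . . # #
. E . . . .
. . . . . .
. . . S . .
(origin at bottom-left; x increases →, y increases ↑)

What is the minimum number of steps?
4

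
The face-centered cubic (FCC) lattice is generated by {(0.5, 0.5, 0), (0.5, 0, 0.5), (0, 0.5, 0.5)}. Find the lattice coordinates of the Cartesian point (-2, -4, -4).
-2b₁ - 2b₂ - 6b₃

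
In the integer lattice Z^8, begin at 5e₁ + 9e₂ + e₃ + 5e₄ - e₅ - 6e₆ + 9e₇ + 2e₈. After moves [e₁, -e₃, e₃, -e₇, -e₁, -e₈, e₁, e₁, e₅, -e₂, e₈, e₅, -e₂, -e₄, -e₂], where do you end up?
(7, 6, 1, 4, 1, -6, 8, 2)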